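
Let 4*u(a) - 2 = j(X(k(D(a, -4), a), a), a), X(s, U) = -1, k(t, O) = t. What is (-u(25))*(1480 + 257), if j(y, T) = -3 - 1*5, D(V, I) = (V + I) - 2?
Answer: 5211/2 ≈ 2605.5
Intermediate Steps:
D(V, I) = -2 + I + V (D(V, I) = (I + V) - 2 = -2 + I + V)
j(y, T) = -8 (j(y, T) = -3 - 5 = -8)
u(a) = -3/2 (u(a) = ½ + (¼)*(-8) = ½ - 2 = -3/2)
(-u(25))*(1480 + 257) = (-1*(-3/2))*(1480 + 257) = (3/2)*1737 = 5211/2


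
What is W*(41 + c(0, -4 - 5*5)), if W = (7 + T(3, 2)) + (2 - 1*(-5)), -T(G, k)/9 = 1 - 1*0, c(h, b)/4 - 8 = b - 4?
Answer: -295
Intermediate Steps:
c(h, b) = 16 + 4*b (c(h, b) = 32 + 4*(b - 4) = 32 + 4*(-4 + b) = 32 + (-16 + 4*b) = 16 + 4*b)
T(G, k) = -9 (T(G, k) = -9*(1 - 1*0) = -9*(1 + 0) = -9*1 = -9)
W = 5 (W = (7 - 9) + (2 - 1*(-5)) = -2 + (2 + 5) = -2 + 7 = 5)
W*(41 + c(0, -4 - 5*5)) = 5*(41 + (16 + 4*(-4 - 5*5))) = 5*(41 + (16 + 4*(-4 - 25))) = 5*(41 + (16 + 4*(-29))) = 5*(41 + (16 - 116)) = 5*(41 - 100) = 5*(-59) = -295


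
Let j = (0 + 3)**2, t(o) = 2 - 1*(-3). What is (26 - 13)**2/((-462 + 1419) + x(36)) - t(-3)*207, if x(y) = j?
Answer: -999641/966 ≈ -1034.8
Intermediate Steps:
t(o) = 5 (t(o) = 2 + 3 = 5)
j = 9 (j = 3**2 = 9)
x(y) = 9
(26 - 13)**2/((-462 + 1419) + x(36)) - t(-3)*207 = (26 - 13)**2/((-462 + 1419) + 9) - 5*207 = 13**2/(957 + 9) - 1*1035 = 169/966 - 1035 = -999641/966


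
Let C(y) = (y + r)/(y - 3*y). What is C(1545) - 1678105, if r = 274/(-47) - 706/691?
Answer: -56134827219033/33451310 ≈ -1.6781e+6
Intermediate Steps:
r = -222516/32477 (r = 274*(-1/47) - 706*1/691 = -274/47 - 706/691 = -222516/32477 ≈ -6.8515)
C(y) = -(-222516/32477 + y)/(2*y) (C(y) = (y - 222516/32477)/(y - 3*y) = (-222516/32477 + y)/((-2*y)) = (-222516/32477 + y)*(-1/(2*y)) = -(-222516/32477 + y)/(2*y))
C(1545) - 1678105 = (1/64954)*(222516 - 32477*1545)/1545 - 1678105 = (1/64954)*(1/1545)*(222516 - 50176965) - 1678105 = (1/64954)*(1/1545)*(-49954449) - 1678105 = -16651483/33451310 - 1678105 = -56134827219033/33451310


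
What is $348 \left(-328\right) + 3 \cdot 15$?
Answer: $-114099$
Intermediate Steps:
$348 \left(-328\right) + 3 \cdot 15 = -114144 + 45 = -114099$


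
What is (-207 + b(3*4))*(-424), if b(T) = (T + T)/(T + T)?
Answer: 87344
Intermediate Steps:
b(T) = 1 (b(T) = (2*T)/((2*T)) = (2*T)*(1/(2*T)) = 1)
(-207 + b(3*4))*(-424) = (-207 + 1)*(-424) = -206*(-424) = 87344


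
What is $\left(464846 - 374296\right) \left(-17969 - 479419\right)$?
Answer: $-45038483400$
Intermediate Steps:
$\left(464846 - 374296\right) \left(-17969 - 479419\right) = 90550 \left(-497388\right) = -45038483400$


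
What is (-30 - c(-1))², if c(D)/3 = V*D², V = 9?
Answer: 3249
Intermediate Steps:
c(D) = 27*D² (c(D) = 3*(9*D²) = 27*D²)
(-30 - c(-1))² = (-30 - 27*(-1)²)² = (-30 - 27)² = (-57)² = 3249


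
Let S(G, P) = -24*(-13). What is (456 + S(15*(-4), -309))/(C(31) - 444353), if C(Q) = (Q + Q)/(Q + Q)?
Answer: -12/6943 ≈ -0.0017284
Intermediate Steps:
S(G, P) = 312
C(Q) = 1 (C(Q) = (2*Q)/((2*Q)) = (2*Q)*(1/(2*Q)) = 1)
(456 + S(15*(-4), -309))/(C(31) - 444353) = (456 + 312)/(1 - 444353) = 768/(-444352) = 768*(-1/444352) = -12/6943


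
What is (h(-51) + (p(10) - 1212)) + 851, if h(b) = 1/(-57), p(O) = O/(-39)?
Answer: -267704/741 ≈ -361.27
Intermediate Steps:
p(O) = -O/39 (p(O) = O*(-1/39) = -O/39)
h(b) = -1/57
(h(-51) + (p(10) - 1212)) + 851 = (-1/57 + (-1/39*10 - 1212)) + 851 = (-1/57 + (-10/39 - 1212)) + 851 = (-1/57 - 47278/39) + 851 = -898295/741 + 851 = -267704/741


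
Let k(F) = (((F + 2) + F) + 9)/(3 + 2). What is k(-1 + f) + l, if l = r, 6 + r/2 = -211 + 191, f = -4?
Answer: -259/5 ≈ -51.800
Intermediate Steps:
k(F) = 11/5 + 2*F/5 (k(F) = (((2 + F) + F) + 9)/5 = ((2 + 2*F) + 9)*(⅕) = (11 + 2*F)*(⅕) = 11/5 + 2*F/5)
r = -52 (r = -12 + 2*(-211 + 191) = -12 + 2*(-20) = -12 - 40 = -52)
l = -52
k(-1 + f) + l = (11/5 + 2*(-1 - 4)/5) - 52 = (11/5 + (⅖)*(-5)) - 52 = (11/5 - 2) - 52 = ⅕ - 52 = -259/5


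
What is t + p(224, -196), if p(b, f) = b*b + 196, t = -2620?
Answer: 47752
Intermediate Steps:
p(b, f) = 196 + b² (p(b, f) = b² + 196 = 196 + b²)
t + p(224, -196) = -2620 + (196 + 224²) = -2620 + (196 + 50176) = -2620 + 50372 = 47752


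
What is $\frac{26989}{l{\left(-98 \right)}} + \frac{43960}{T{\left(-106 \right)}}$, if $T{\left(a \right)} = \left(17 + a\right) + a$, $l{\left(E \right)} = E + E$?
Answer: $- \frac{2775803}{7644} \approx -363.13$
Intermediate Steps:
$l{\left(E \right)} = 2 E$
$T{\left(a \right)} = 17 + 2 a$
$\frac{26989}{l{\left(-98 \right)}} + \frac{43960}{T{\left(-106 \right)}} = \frac{26989}{2 \left(-98\right)} + \frac{43960}{17 + 2 \left(-106\right)} = \frac{26989}{-196} + \frac{43960}{17 - 212} = 26989 \left(- \frac{1}{196}\right) + \frac{43960}{-195} = - \frac{26989}{196} + 43960 \left(- \frac{1}{195}\right) = - \frac{26989}{196} - \frac{8792}{39} = - \frac{2775803}{7644}$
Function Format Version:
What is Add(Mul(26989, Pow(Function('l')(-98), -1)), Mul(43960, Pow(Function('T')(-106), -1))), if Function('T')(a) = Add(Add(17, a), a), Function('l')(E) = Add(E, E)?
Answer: Rational(-2775803, 7644) ≈ -363.13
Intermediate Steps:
Function('l')(E) = Mul(2, E)
Function('T')(a) = Add(17, Mul(2, a))
Add(Mul(26989, Pow(Function('l')(-98), -1)), Mul(43960, Pow(Function('T')(-106), -1))) = Add(Mul(26989, Pow(Mul(2, -98), -1)), Mul(43960, Pow(Add(17, Mul(2, -106)), -1))) = Add(Mul(26989, Pow(-196, -1)), Mul(43960, Pow(Add(17, -212), -1))) = Add(Mul(26989, Rational(-1, 196)), Mul(43960, Pow(-195, -1))) = Add(Rational(-26989, 196), Mul(43960, Rational(-1, 195))) = Add(Rational(-26989, 196), Rational(-8792, 39)) = Rational(-2775803, 7644)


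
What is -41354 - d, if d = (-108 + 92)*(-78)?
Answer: -42602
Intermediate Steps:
d = 1248 (d = -16*(-78) = 1248)
-41354 - d = -41354 - 1*1248 = -41354 - 1248 = -42602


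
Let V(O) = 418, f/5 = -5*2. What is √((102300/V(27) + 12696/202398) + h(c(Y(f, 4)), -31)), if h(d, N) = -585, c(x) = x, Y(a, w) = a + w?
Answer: I*√139750056695207/640927 ≈ 18.445*I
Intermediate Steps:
f = -50 (f = 5*(-5*2) = 5*(-10) = -50)
√((102300/V(27) + 12696/202398) + h(c(Y(f, 4)), -31)) = √((102300/418 + 12696/202398) - 585) = √((102300*(1/418) + 12696*(1/202398)) - 585) = √((4650/19 + 2116/33733) - 585) = √(156898654/640927 - 585) = √(-218043641/640927) = I*√139750056695207/640927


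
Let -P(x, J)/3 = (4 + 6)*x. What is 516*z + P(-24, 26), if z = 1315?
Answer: 679260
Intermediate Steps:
P(x, J) = -30*x (P(x, J) = -3*(4 + 6)*x = -30*x)
516*z + P(-24, 26) = 516*1315 - 30*(-24) = 678540 + 720 = 679260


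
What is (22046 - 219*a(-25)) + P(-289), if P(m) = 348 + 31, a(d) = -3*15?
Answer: 32280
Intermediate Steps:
a(d) = -45
P(m) = 379
(22046 - 219*a(-25)) + P(-289) = (22046 - 219*(-45)) + 379 = (22046 + 9855) + 379 = 31901 + 379 = 32280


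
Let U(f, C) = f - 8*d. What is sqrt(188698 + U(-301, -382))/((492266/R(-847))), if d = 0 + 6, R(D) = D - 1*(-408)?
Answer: -439*sqrt(188349)/492266 ≈ -0.38703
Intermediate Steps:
R(D) = 408 + D (R(D) = D + 408 = 408 + D)
d = 6
U(f, C) = -48 + f (U(f, C) = f - 8*6 = f - 48 = -48 + f)
sqrt(188698 + U(-301, -382))/((492266/R(-847))) = sqrt(188698 + (-48 - 301))/((492266/(408 - 847))) = sqrt(188698 - 349)/((492266/(-439))) = sqrt(188349)/((492266*(-1/439))) = sqrt(188349)/(-492266/439) = sqrt(188349)*(-439/492266) = -439*sqrt(188349)/492266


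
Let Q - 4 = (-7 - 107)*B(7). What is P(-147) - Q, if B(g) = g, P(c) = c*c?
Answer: 22403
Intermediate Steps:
P(c) = c²
Q = -794 (Q = 4 + (-7 - 107)*7 = 4 - 114*7 = 4 - 798 = -794)
P(-147) - Q = (-147)² - 1*(-794) = 21609 + 794 = 22403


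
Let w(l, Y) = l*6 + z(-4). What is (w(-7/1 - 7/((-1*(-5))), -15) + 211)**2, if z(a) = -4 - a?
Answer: 644809/25 ≈ 25792.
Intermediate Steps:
w(l, Y) = 6*l (w(l, Y) = l*6 + (-4 - 1*(-4)) = 6*l + (-4 + 4) = 6*l + 0 = 6*l)
(w(-7/1 - 7/((-1*(-5))), -15) + 211)**2 = (6*(-7/1 - 7/((-1*(-5)))) + 211)**2 = (6*(-7*1 - 7/5) + 211)**2 = (6*(-7 - 7*1/5) + 211)**2 = (6*(-7 - 7/5) + 211)**2 = (6*(-42/5) + 211)**2 = (-252/5 + 211)**2 = (803/5)**2 = 644809/25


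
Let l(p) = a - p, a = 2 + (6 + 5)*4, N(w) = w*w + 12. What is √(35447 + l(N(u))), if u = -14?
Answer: √35285 ≈ 187.84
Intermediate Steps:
N(w) = 12 + w² (N(w) = w² + 12 = 12 + w²)
a = 46 (a = 2 + 11*4 = 2 + 44 = 46)
l(p) = 46 - p
√(35447 + l(N(u))) = √(35447 + (46 - (12 + (-14)²))) = √(35447 + (46 - (12 + 196))) = √(35447 + (46 - 1*208)) = √(35447 + (46 - 208)) = √(35447 - 162) = √35285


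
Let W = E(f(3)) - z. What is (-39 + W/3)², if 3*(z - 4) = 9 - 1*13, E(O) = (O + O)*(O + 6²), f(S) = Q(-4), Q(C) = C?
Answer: 1270129/81 ≈ 15681.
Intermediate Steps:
f(S) = -4
E(O) = 2*O*(36 + O) (E(O) = (2*O)*(O + 36) = (2*O)*(36 + O) = 2*O*(36 + O))
z = 8/3 (z = 4 + (9 - 1*13)/3 = 4 + (9 - 13)/3 = 4 + (⅓)*(-4) = 4 - 4/3 = 8/3 ≈ 2.6667)
W = -776/3 (W = 2*(-4)*(36 - 4) - 1*8/3 = 2*(-4)*32 - 8/3 = -256 - 8/3 = -776/3 ≈ -258.67)
(-39 + W/3)² = (-39 - 776/3/3)² = (-39 - 776/3*⅓)² = (-39 - 776/9)² = (-1127/9)² = 1270129/81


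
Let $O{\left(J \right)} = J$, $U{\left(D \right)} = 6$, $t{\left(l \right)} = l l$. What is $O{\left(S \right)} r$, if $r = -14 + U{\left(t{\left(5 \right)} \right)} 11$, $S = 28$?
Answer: $1456$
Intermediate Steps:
$t{\left(l \right)} = l^{2}$
$r = 52$ ($r = -14 + 6 \cdot 11 = -14 + 66 = 52$)
$O{\left(S \right)} r = 28 \cdot 52 = 1456$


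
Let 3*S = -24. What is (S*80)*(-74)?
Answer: 47360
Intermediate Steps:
S = -8 (S = (⅓)*(-24) = -8)
(S*80)*(-74) = -8*80*(-74) = -640*(-74) = 47360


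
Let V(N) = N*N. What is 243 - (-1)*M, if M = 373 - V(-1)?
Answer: 615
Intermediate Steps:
V(N) = N²
M = 372 (M = 373 - 1*(-1)² = 373 - 1*1 = 373 - 1 = 372)
243 - (-1)*M = 243 - (-1)*372 = 243 - 1*(-372) = 243 + 372 = 615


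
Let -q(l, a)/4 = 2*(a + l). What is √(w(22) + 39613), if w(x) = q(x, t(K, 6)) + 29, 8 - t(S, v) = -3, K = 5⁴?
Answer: √39378 ≈ 198.44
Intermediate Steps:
K = 625
t(S, v) = 11 (t(S, v) = 8 - 1*(-3) = 8 + 3 = 11)
q(l, a) = -8*a - 8*l (q(l, a) = -8*(a + l) = -4*(2*a + 2*l) = -8*a - 8*l)
w(x) = -59 - 8*x (w(x) = (-8*11 - 8*x) + 29 = (-88 - 8*x) + 29 = -59 - 8*x)
√(w(22) + 39613) = √((-59 - 8*22) + 39613) = √((-59 - 176) + 39613) = √(-235 + 39613) = √39378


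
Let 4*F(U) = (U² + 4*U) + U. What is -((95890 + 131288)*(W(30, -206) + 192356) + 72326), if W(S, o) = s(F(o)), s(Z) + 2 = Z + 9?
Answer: -46052347007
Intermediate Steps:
F(U) = U²/4 + 5*U/4 (F(U) = ((U² + 4*U) + U)/4 = (U² + 5*U)/4 = U²/4 + 5*U/4)
s(Z) = 7 + Z (s(Z) = -2 + (Z + 9) = -2 + (9 + Z) = 7 + Z)
W(S, o) = 7 + o*(5 + o)/4
-((95890 + 131288)*(W(30, -206) + 192356) + 72326) = -((95890 + 131288)*((7 + (¼)*(-206)*(5 - 206)) + 192356) + 72326) = -(227178*((7 + (¼)*(-206)*(-201)) + 192356) + 72326) = -(227178*((7 + 20703/2) + 192356) + 72326) = -(227178*(20717/2 + 192356) + 72326) = -(227178*(405429/2) + 72326) = -(46052274681 + 72326) = -1*46052347007 = -46052347007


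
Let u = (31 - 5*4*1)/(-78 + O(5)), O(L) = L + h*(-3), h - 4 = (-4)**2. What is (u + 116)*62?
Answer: 955854/133 ≈ 7186.9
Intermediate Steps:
h = 20 (h = 4 + (-4)**2 = 4 + 16 = 20)
O(L) = -60 + L (O(L) = L + 20*(-3) = L - 60 = -60 + L)
u = -11/133 (u = (31 - 5*4*1)/(-78 + (-60 + 5)) = (31 - 20*1)/(-78 - 55) = (31 - 20)/(-133) = 11*(-1/133) = -11/133 ≈ -0.082707)
(u + 116)*62 = (-11/133 + 116)*62 = (15417/133)*62 = 955854/133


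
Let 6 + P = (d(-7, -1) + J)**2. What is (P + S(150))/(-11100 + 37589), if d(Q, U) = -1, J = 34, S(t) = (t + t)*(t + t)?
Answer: 91083/26489 ≈ 3.4385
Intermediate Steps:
S(t) = 4*t**2 (S(t) = (2*t)*(2*t) = 4*t**2)
P = 1083 (P = -6 + (-1 + 34)**2 = -6 + 33**2 = -6 + 1089 = 1083)
(P + S(150))/(-11100 + 37589) = (1083 + 4*150**2)/(-11100 + 37589) = (1083 + 4*22500)/26489 = (1083 + 90000)*(1/26489) = 91083*(1/26489) = 91083/26489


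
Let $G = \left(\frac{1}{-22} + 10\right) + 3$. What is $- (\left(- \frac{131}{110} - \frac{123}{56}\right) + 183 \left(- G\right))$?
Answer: $\frac{7312133}{3080} \approx 2374.1$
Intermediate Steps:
$G = \frac{285}{22}$ ($G = \left(- \frac{1}{22} + 10\right) + 3 = \frac{219}{22} + 3 = \frac{285}{22} \approx 12.955$)
$- (\left(- \frac{131}{110} - \frac{123}{56}\right) + 183 \left(- G\right)) = - (\left(- \frac{131}{110} - \frac{123}{56}\right) + 183 \left(\left(-1\right) \frac{285}{22}\right)) = - (\left(\left(-131\right) \frac{1}{110} - \frac{123}{56}\right) + 183 \left(- \frac{285}{22}\right)) = - (\left(- \frac{131}{110} - \frac{123}{56}\right) - \frac{52155}{22}) = - (- \frac{10433}{3080} - \frac{52155}{22}) = \left(-1\right) \left(- \frac{7312133}{3080}\right) = \frac{7312133}{3080}$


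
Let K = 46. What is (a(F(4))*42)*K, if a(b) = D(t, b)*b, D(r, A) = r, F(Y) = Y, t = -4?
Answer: -30912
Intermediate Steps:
a(b) = -4*b
(a(F(4))*42)*K = (-4*4*42)*46 = -16*42*46 = -672*46 = -30912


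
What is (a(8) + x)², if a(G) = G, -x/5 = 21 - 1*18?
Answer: 49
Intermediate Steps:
x = -15 (x = -5*(21 - 1*18) = -5*(21 - 18) = -5*3 = -15)
(a(8) + x)² = (8 - 15)² = (-7)² = 49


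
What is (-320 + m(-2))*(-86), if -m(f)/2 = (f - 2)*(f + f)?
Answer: 30272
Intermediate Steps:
m(f) = -4*f*(-2 + f) (m(f) = -2*(f - 2)*(f + f) = -2*(-2 + f)*2*f = -4*f*(-2 + f))
(-320 + m(-2))*(-86) = (-320 + 4*(-2)*(2 - 1*(-2)))*(-86) = (-320 + 4*(-2)*(2 + 2))*(-86) = (-320 + 4*(-2)*4)*(-86) = (-320 - 32)*(-86) = -352*(-86) = 30272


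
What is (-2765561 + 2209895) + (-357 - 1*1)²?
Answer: -427502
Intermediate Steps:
(-2765561 + 2209895) + (-357 - 1*1)² = -555666 + (-357 - 1)² = -555666 + (-358)² = -555666 + 128164 = -427502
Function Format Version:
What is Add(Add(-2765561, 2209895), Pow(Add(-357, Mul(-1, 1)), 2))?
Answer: -427502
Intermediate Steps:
Add(Add(-2765561, 2209895), Pow(Add(-357, Mul(-1, 1)), 2)) = Add(-555666, Pow(Add(-357, -1), 2)) = Add(-555666, Pow(-358, 2)) = Add(-555666, 128164) = -427502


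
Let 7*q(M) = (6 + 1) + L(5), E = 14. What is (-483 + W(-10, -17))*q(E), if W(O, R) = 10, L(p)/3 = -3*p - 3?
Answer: 22231/7 ≈ 3175.9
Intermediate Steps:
L(p) = -9 - 9*p (L(p) = 3*(-3*p - 3) = 3*(-3 - 3*p) = -9 - 9*p)
q(M) = -47/7 (q(M) = ((6 + 1) + (-9 - 9*5))/7 = (7 + (-9 - 45))/7 = (7 - 54)/7 = (1/7)*(-47) = -47/7)
(-483 + W(-10, -17))*q(E) = (-483 + 10)*(-47/7) = -473*(-47/7) = 22231/7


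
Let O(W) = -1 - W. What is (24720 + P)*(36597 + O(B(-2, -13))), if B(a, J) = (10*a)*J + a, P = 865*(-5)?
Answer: 741113510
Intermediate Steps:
P = -4325
B(a, J) = a + 10*J*a (B(a, J) = 10*J*a + a = a + 10*J*a)
(24720 + P)*(36597 + O(B(-2, -13))) = (24720 - 4325)*(36597 + (-1 - (-2)*(1 + 10*(-13)))) = 20395*(36597 + (-1 - (-2)*(1 - 130))) = 20395*(36597 + (-1 - (-2)*(-129))) = 20395*(36597 + (-1 - 1*258)) = 20395*(36597 + (-1 - 258)) = 20395*(36597 - 259) = 20395*36338 = 741113510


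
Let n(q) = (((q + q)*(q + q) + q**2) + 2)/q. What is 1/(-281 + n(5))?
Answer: -5/1278 ≈ -0.0039124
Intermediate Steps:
n(q) = (2 + 5*q**2)/q (n(q) = (((2*q)*(2*q) + q**2) + 2)/q = ((4*q**2 + q**2) + 2)/q = (5*q**2 + 2)/q = (2 + 5*q**2)/q)
1/(-281 + n(5)) = 1/(-281 + (2/5 + 5*5)) = 1/(-281 + (2*(1/5) + 25)) = 1/(-281 + (2/5 + 25)) = 1/(-281 + 127/5) = 1/(-1278/5) = -5/1278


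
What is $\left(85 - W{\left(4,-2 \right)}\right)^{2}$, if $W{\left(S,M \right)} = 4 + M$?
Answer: $6889$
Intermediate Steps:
$\left(85 - W{\left(4,-2 \right)}\right)^{2} = \left(85 - \left(4 - 2\right)\right)^{2} = \left(85 - 2\right)^{2} = 83^{2} = 6889$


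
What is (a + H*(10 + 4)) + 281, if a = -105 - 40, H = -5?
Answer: 66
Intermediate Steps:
a = -145
(a + H*(10 + 4)) + 281 = (-145 - 5*(10 + 4)) + 281 = (-145 - 5*14) + 281 = (-145 - 70) + 281 = -215 + 281 = 66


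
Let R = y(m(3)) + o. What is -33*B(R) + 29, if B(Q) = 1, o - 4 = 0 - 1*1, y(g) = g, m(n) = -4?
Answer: -4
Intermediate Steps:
o = 3 (o = 4 + (0 - 1*1) = 4 + (0 - 1) = 4 - 1 = 3)
R = -1 (R = -4 + 3 = -1)
-33*B(R) + 29 = -33*1 + 29 = -33 + 29 = -4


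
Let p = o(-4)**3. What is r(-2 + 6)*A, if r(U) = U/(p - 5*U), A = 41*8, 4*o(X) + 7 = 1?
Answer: -10496/187 ≈ -56.128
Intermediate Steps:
o(X) = -3/2 (o(X) = -7/4 + (1/4)*1 = -7/4 + 1/4 = -3/2)
A = 328
p = -27/8 (p = (-3/2)**3 = -27/8 ≈ -3.3750)
r(U) = U/(-27/8 - 5*U)
r(-2 + 6)*A = -8*(-2 + 6)/(27 + 40*(-2 + 6))*328 = -8*4/(27 + 40*4)*328 = -8*4/(27 + 160)*328 = -8*4/187*328 = -8*4*1/187*328 = -32/187*328 = -10496/187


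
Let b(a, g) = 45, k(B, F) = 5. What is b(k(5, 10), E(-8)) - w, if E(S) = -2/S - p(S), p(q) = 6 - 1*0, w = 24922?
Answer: -24877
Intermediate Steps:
p(q) = 6 (p(q) = 6 + 0 = 6)
E(S) = -6 - 2/S (E(S) = -2/S - 1*6 = -2/S - 6 = -6 - 2/S)
b(k(5, 10), E(-8)) - w = 45 - 1*24922 = 45 - 24922 = -24877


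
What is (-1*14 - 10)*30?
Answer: -720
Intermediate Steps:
(-1*14 - 10)*30 = (-14 - 10)*30 = -24*30 = -720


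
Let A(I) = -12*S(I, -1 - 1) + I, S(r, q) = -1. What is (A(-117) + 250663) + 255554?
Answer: 506112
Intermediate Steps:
A(I) = 12 + I (A(I) = -12*(-1) + I = 12 + I)
(A(-117) + 250663) + 255554 = ((12 - 117) + 250663) + 255554 = (-105 + 250663) + 255554 = 250558 + 255554 = 506112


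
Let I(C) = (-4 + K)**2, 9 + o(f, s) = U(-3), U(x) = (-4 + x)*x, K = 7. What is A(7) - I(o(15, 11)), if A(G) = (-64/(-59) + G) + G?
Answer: 359/59 ≈ 6.0847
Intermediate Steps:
A(G) = 64/59 + 2*G (A(G) = (-64*(-1/59) + G) + G = (64/59 + G) + G = 64/59 + 2*G)
U(x) = x*(-4 + x)
o(f, s) = 12 (o(f, s) = -9 - 3*(-4 - 3) = -9 - 3*(-7) = -9 + 21 = 12)
I(C) = 9 (I(C) = (-4 + 7)**2 = 3**2 = 9)
A(7) - I(o(15, 11)) = (64/59 + 2*7) - 1*9 = (64/59 + 14) - 9 = 890/59 - 9 = 359/59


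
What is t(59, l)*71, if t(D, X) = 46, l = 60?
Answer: 3266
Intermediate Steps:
t(59, l)*71 = 46*71 = 3266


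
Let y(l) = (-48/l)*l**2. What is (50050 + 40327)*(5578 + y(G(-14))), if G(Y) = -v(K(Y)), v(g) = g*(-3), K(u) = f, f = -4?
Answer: 556180058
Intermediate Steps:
K(u) = -4
v(g) = -3*g
G(Y) = -12 (G(Y) = -(-3)*(-4) = -1*12 = -12)
y(l) = -48*l
(50050 + 40327)*(5578 + y(G(-14))) = (50050 + 40327)*(5578 - 48*(-12)) = 90377*(5578 + 576) = 90377*6154 = 556180058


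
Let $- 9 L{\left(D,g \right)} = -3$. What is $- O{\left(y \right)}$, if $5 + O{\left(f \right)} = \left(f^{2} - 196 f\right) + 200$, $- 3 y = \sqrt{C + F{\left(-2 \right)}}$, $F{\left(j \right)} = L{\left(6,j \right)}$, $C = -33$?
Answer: $- \frac{5167}{27} - \frac{1372 i \sqrt{6}}{9} \approx -191.37 - 373.41 i$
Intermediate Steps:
$L{\left(D,g \right)} = \frac{1}{3}$ ($L{\left(D,g \right)} = \left(- \frac{1}{9}\right) \left(-3\right) = \frac{1}{3}$)
$F{\left(j \right)} = \frac{1}{3}$
$y = - \frac{7 i \sqrt{6}}{9}$ ($y = - \frac{\sqrt{-33 + \frac{1}{3}}}{3} = - \frac{\sqrt{- \frac{98}{3}}}{3} = - \frac{\frac{7}{3} i \sqrt{6}}{3} = - \frac{7 i \sqrt{6}}{9} \approx - 1.9052 i$)
$O{\left(f \right)} = 195 + f^{2} - 196 f$ ($O{\left(f \right)} = -5 + \left(\left(f^{2} - 196 f\right) + 200\right) = -5 + \left(200 + f^{2} - 196 f\right) = 195 + f^{2} - 196 f$)
$- O{\left(y \right)} = - (195 + \left(- \frac{7 i \sqrt{6}}{9}\right)^{2} - 196 \left(- \frac{7 i \sqrt{6}}{9}\right)) = - (195 - \frac{98}{27} + \frac{1372 i \sqrt{6}}{9}) = - (\frac{5167}{27} + \frac{1372 i \sqrt{6}}{9}) = - \frac{5167}{27} - \frac{1372 i \sqrt{6}}{9}$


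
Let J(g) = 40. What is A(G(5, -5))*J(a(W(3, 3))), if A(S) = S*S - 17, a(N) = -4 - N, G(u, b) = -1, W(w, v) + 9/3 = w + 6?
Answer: -640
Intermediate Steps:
W(w, v) = 3 + w (W(w, v) = -3 + (w + 6) = -3 + (6 + w) = 3 + w)
A(S) = -17 + S² (A(S) = S² - 17 = -17 + S²)
A(G(5, -5))*J(a(W(3, 3))) = (-17 + (-1)²)*40 = (-17 + 1)*40 = -16*40 = -640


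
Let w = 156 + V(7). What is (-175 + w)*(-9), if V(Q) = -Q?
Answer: 234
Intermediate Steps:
w = 149 (w = 156 - 1*7 = 156 - 7 = 149)
(-175 + w)*(-9) = (-175 + 149)*(-9) = -26*(-9) = 234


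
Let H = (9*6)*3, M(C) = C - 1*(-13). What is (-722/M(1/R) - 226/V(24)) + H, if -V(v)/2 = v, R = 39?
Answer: 339179/3048 ≈ 111.28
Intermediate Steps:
V(v) = -2*v
M(C) = 13 + C (M(C) = C + 13 = 13 + C)
H = 162 (H = 54*3 = 162)
(-722/M(1/R) - 226/V(24)) + H = (-722/(13 + 1/39) - 226/((-2*24))) + 162 = (-722/(13 + 1/39) - 226/(-48)) + 162 = (-722/508/39 - 226*(-1/48)) + 162 = (-722*39/508 + 113/24) + 162 = (-14079/254 + 113/24) + 162 = -154597/3048 + 162 = 339179/3048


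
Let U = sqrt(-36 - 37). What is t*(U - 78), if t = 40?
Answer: -3120 + 40*I*sqrt(73) ≈ -3120.0 + 341.76*I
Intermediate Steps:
U = I*sqrt(73) (U = sqrt(-73) = I*sqrt(73) ≈ 8.544*I)
t*(U - 78) = 40*(I*sqrt(73) - 78) = 40*(-78 + I*sqrt(73)) = -3120 + 40*I*sqrt(73)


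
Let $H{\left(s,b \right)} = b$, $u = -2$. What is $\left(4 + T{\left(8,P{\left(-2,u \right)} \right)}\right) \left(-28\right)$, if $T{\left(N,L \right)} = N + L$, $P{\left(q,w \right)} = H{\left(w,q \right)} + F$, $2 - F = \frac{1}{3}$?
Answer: $- \frac{980}{3} \approx -326.67$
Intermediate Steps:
$F = \frac{5}{3}$ ($F = 2 - \frac{1}{3} = \frac{5}{3} \approx 1.6667$)
$P{\left(q,w \right)} = \frac{5}{3} + q$ ($P{\left(q,w \right)} = q + \frac{5}{3} = \frac{5}{3} + q$)
$T{\left(N,L \right)} = L + N$
$\left(4 + T{\left(8,P{\left(-2,u \right)} \right)}\right) \left(-28\right) = \left(4 + \left(\left(\frac{5}{3} - 2\right) + 8\right)\right) \left(-28\right) = \left(4 + \left(- \frac{1}{3} + 8\right)\right) \left(-28\right) = \left(4 + \frac{23}{3}\right) \left(-28\right) = \frac{35}{3} \left(-28\right) = - \frac{980}{3}$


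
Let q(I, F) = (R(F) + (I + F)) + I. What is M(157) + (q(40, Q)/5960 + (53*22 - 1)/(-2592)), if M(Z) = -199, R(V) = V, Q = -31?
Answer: -385139053/1931040 ≈ -199.45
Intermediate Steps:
q(I, F) = 2*F + 2*I (q(I, F) = (F + (I + F)) + I = (F + (F + I)) + I = (I + 2*F) + I = 2*F + 2*I)
M(157) + (q(40, Q)/5960 + (53*22 - 1)/(-2592)) = -199 + ((2*(-31) + 2*40)/5960 + (53*22 - 1)/(-2592)) = -199 + ((-62 + 80)*(1/5960) + (1166 - 1)*(-1/2592)) = -199 + (18*(1/5960) + 1165*(-1/2592)) = -199 + (9/2980 - 1165/2592) = -199 - 862093/1931040 = -385139053/1931040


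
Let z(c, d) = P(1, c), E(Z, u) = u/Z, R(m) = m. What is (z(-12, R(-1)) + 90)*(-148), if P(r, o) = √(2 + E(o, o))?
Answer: -13320 - 148*√3 ≈ -13576.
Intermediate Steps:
P(r, o) = √3 (P(r, o) = √(2 + o/o) = √(2 + 1) = √3)
z(c, d) = √3
(z(-12, R(-1)) + 90)*(-148) = (√3 + 90)*(-148) = (90 + √3)*(-148) = -13320 - 148*√3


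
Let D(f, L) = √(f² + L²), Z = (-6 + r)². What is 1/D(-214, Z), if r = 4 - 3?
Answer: √46421/46421 ≈ 0.0046413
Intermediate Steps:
r = 1
Z = 25 (Z = (-6 + 1)² = (-5)² = 25)
D(f, L) = √(L² + f²)
1/D(-214, Z) = 1/(√(25² + (-214)²)) = 1/(√(625 + 45796)) = 1/(√46421) = √46421/46421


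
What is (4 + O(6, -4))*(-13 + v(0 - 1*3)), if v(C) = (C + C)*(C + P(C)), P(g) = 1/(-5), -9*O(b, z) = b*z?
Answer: 124/3 ≈ 41.333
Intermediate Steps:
O(b, z) = -b*z/9
P(g) = -1/5
v(C) = 2*C*(-1/5 + C) (v(C) = (C + C)*(C - 1/5) = (2*C)*(-1/5 + C) = 2*C*(-1/5 + C))
(4 + O(6, -4))*(-13 + v(0 - 1*3)) = (4 - 1/9*6*(-4))*(-13 + 2*(0 - 1*3)*(-1 + 5*(0 - 1*3))/5) = (4 + 8/3)*(-13 + 2*(0 - 3)*(-1 + 5*(0 - 3))/5) = 20*(-13 + (2/5)*(-3)*(-1 + 5*(-3)))/3 = 20*(-13 + (2/5)*(-3)*(-1 - 15))/3 = 20*(-13 + (2/5)*(-3)*(-16))/3 = 20*(-13 + 96/5)/3 = (20/3)*(31/5) = 124/3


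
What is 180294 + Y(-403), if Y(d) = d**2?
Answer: 342703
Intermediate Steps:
180294 + Y(-403) = 180294 + (-403)**2 = 180294 + 162409 = 342703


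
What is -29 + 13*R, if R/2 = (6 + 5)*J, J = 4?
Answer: 1115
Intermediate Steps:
R = 88 (R = 2*((6 + 5)*4) = 2*(11*4) = 2*44 = 88)
-29 + 13*R = -29 + 13*88 = -29 + 1144 = 1115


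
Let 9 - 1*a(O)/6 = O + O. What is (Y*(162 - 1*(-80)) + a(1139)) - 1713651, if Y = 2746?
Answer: -1062733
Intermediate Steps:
a(O) = 54 - 12*O (a(O) = 54 - 6*(O + O) = 54 - 12*O)
(Y*(162 - 1*(-80)) + a(1139)) - 1713651 = (2746*(162 - 1*(-80)) + (54 - 12*1139)) - 1713651 = (2746*(162 + 80) + (54 - 13668)) - 1713651 = (2746*242 - 13614) - 1713651 = (664532 - 13614) - 1713651 = 650918 - 1713651 = -1062733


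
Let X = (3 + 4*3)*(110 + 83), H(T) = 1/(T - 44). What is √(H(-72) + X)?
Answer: √9738751/58 ≈ 53.805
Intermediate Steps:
H(T) = 1/(-44 + T)
X = 2895 (X = (3 + 12)*193 = 15*193 = 2895)
√(H(-72) + X) = √(1/(-44 - 72) + 2895) = √(1/(-116) + 2895) = √(-1/116 + 2895) = √(335819/116) = √9738751/58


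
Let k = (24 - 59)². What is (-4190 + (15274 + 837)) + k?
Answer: 13146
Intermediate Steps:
k = 1225 (k = (-35)² = 1225)
(-4190 + (15274 + 837)) + k = (-4190 + (15274 + 837)) + 1225 = (-4190 + 16111) + 1225 = 11921 + 1225 = 13146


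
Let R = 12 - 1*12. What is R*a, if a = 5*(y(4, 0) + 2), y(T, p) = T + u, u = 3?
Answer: 0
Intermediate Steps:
y(T, p) = 3 + T (y(T, p) = T + 3 = 3 + T)
R = 0 (R = 12 - 12 = 0)
a = 45 (a = 5*((3 + 4) + 2) = 5*(7 + 2) = 5*9 = 45)
R*a = 0*45 = 0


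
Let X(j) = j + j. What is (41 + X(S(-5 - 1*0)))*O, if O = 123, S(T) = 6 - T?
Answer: 7749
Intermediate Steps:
X(j) = 2*j
(41 + X(S(-5 - 1*0)))*O = (41 + 2*(6 - (-5 - 1*0)))*123 = (41 + 2*(6 - (-5 + 0)))*123 = (41 + 2*(6 - 1*(-5)))*123 = (41 + 2*(6 + 5))*123 = (41 + 2*11)*123 = (41 + 22)*123 = 63*123 = 7749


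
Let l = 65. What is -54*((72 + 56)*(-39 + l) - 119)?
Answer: -173286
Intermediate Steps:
-54*((72 + 56)*(-39 + l) - 119) = -54*((72 + 56)*(-39 + 65) - 119) = -54*(128*26 - 119) = -54*(3328 - 119) = -54*3209 = -173286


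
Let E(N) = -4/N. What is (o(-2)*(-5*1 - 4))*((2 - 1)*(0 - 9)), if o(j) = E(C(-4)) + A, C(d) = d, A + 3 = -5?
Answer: -567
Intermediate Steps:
A = -8 (A = -3 - 5 = -8)
o(j) = -7 (o(j) = -4/(-4) - 8 = -4*(-1/4) - 8 = 1 - 8 = -7)
(o(-2)*(-5*1 - 4))*((2 - 1)*(0 - 9)) = (-7*(-5*1 - 4))*((2 - 1)*(0 - 9)) = (-7*(-5 - 4))*(1*(-9)) = -7*(-9)*(-9) = 63*(-9) = -567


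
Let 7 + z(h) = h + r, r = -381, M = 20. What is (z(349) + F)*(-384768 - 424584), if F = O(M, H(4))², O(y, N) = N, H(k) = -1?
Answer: 30755376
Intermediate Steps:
z(h) = -388 + h (z(h) = -7 + (h - 381) = -7 + (-381 + h) = -388 + h)
F = 1 (F = (-1)² = 1)
(z(349) + F)*(-384768 - 424584) = ((-388 + 349) + 1)*(-384768 - 424584) = (-39 + 1)*(-809352) = -38*(-809352) = 30755376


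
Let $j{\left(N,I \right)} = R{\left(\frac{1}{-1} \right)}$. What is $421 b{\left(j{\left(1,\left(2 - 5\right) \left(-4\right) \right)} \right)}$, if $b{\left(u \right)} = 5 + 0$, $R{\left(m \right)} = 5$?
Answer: $2105$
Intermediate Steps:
$j{\left(N,I \right)} = 5$
$b{\left(u \right)} = 5$
$421 b{\left(j{\left(1,\left(2 - 5\right) \left(-4\right) \right)} \right)} = 421 \cdot 5 = 2105$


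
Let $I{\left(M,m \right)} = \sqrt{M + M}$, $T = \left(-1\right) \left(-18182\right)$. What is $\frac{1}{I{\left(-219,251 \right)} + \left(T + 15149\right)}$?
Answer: $\frac{33331}{1110955999} - \frac{i \sqrt{438}}{1110955999} \approx 3.0002 \cdot 10^{-5} - 1.8838 \cdot 10^{-8} i$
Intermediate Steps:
$T = 18182$
$I{\left(M,m \right)} = \sqrt{2} \sqrt{M}$ ($I{\left(M,m \right)} = \sqrt{2 M} = \sqrt{2} \sqrt{M}$)
$\frac{1}{I{\left(-219,251 \right)} + \left(T + 15149\right)} = \frac{1}{\sqrt{2} \sqrt{-219} + \left(18182 + 15149\right)} = \frac{1}{\sqrt{2} i \sqrt{219} + 33331} = \frac{1}{i \sqrt{438} + 33331} = \frac{1}{33331 + i \sqrt{438}}$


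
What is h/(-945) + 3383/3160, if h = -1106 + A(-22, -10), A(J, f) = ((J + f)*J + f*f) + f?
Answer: 278857/199080 ≈ 1.4007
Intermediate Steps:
A(J, f) = f + f² + J*(J + f) (A(J, f) = (J*(J + f) + f²) + f = (f² + J*(J + f)) + f = f + f² + J*(J + f))
h = -312 (h = -1106 + (-10 + (-22)² + (-10)² - 22*(-10)) = -1106 + (-10 + 484 + 100 + 220) = -1106 + 794 = -312)
h/(-945) + 3383/3160 = -312/(-945) + 3383/3160 = -312*(-1/945) + 3383*(1/3160) = 104/315 + 3383/3160 = 278857/199080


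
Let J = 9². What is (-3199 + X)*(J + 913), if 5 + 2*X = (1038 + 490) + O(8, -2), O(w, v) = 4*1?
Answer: -2420887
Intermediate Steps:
O(w, v) = 4
J = 81
X = 1527/2 (X = -5/2 + ((1038 + 490) + 4)/2 = -5/2 + (1528 + 4)/2 = -5/2 + (½)*1532 = -5/2 + 766 = 1527/2 ≈ 763.50)
(-3199 + X)*(J + 913) = (-3199 + 1527/2)*(81 + 913) = -4871/2*994 = -2420887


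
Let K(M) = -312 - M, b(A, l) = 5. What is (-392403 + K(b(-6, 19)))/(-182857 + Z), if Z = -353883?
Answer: 19636/26837 ≈ 0.73168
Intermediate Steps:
(-392403 + K(b(-6, 19)))/(-182857 + Z) = (-392403 + (-312 - 1*5))/(-182857 - 353883) = (-392403 + (-312 - 5))/(-536740) = (-392403 - 317)*(-1/536740) = -392720*(-1/536740) = 19636/26837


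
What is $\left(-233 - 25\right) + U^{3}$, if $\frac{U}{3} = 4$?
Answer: $1470$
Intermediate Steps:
$U = 12$ ($U = 3 \cdot 4 = 12$)
$\left(-233 - 25\right) + U^{3} = \left(-233 - 25\right) + 12^{3} = -258 + 1728 = 1470$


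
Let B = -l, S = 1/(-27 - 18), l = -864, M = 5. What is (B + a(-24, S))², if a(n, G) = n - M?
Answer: 697225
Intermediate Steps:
S = -1/45 (S = 1/(-45) = -1/45 ≈ -0.022222)
a(n, G) = -5 + n (a(n, G) = n - 1*5 = n - 5 = -5 + n)
B = 864 (B = -1*(-864) = 864)
(B + a(-24, S))² = (864 + (-5 - 24))² = (864 - 29)² = 835² = 697225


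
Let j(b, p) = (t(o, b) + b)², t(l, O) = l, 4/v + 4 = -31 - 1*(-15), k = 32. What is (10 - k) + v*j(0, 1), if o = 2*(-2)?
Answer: -126/5 ≈ -25.200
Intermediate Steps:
v = -⅕ (v = 4/(-4 + (-31 - 1*(-15))) = 4/(-4 + (-31 + 15)) = 4/(-4 - 16) = 4/(-20) = 4*(-1/20) = -⅕ ≈ -0.20000)
o = -4
j(b, p) = (-4 + b)²
(10 - k) + v*j(0, 1) = (10 - 1*32) - (-4 + 0)²/5 = (10 - 32) - ⅕*(-4)² = -22 - ⅕*16 = -22 - 16/5 = -126/5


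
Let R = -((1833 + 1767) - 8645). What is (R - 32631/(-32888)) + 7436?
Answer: 410507759/32888 ≈ 12482.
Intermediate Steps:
R = 5045 (R = -(3600 - 8645) = -1*(-5045) = 5045)
(R - 32631/(-32888)) + 7436 = (5045 - 32631/(-32888)) + 7436 = (5045 - 32631*(-1/32888)) + 7436 = (5045 + 32631/32888) + 7436 = 165952591/32888 + 7436 = 410507759/32888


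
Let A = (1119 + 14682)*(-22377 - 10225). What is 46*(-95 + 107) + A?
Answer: -515143650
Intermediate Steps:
A = -515144202 (A = 15801*(-32602) = -515144202)
46*(-95 + 107) + A = 46*(-95 + 107) - 515144202 = 46*12 - 515144202 = 552 - 515144202 = -515143650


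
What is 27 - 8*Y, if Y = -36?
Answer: 315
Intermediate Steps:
27 - 8*Y = 27 - 8*(-36) = 27 + 288 = 315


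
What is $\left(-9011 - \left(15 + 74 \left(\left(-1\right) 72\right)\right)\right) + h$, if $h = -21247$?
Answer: $-24945$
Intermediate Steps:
$\left(-9011 - \left(15 + 74 \left(\left(-1\right) 72\right)\right)\right) + h = \left(-9011 - \left(15 + 74 \left(\left(-1\right) 72\right)\right)\right) - 21247 = \left(-9011 - -5313\right) - 21247 = \left(-9011 + \left(-15 + 5328\right)\right) - 21247 = \left(-9011 + 5313\right) - 21247 = -3698 - 21247 = -24945$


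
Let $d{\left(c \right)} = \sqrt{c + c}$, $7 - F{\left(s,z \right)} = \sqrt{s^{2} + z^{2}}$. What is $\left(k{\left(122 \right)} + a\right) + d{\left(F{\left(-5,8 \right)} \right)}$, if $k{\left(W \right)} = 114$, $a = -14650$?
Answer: $-14536 + \sqrt{14 - 2 \sqrt{89}} \approx -14536.0 + 2.2063 i$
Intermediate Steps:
$F{\left(s,z \right)} = 7 - \sqrt{s^{2} + z^{2}}$
$d{\left(c \right)} = \sqrt{2} \sqrt{c}$ ($d{\left(c \right)} = \sqrt{2 c} = \sqrt{2} \sqrt{c}$)
$\left(k{\left(122 \right)} + a\right) + d{\left(F{\left(-5,8 \right)} \right)} = \left(114 - 14650\right) + \sqrt{2} \sqrt{7 - \sqrt{\left(-5\right)^{2} + 8^{2}}} = -14536 + \sqrt{2} \sqrt{7 - \sqrt{25 + 64}} = -14536 + \sqrt{2} \sqrt{7 - \sqrt{89}}$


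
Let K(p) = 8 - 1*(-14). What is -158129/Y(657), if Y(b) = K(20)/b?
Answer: -103890753/22 ≈ -4.7223e+6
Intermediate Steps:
K(p) = 22 (K(p) = 8 + 14 = 22)
Y(b) = 22/b
-158129/Y(657) = -158129/(22/657) = -158129/(22*(1/657)) = -158129/22/657 = -158129*657/22 = -103890753/22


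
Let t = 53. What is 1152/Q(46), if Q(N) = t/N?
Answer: 52992/53 ≈ 999.85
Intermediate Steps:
Q(N) = 53/N
1152/Q(46) = 1152/((53/46)) = 1152/((53*(1/46))) = 1152/(53/46) = 1152*(46/53) = 52992/53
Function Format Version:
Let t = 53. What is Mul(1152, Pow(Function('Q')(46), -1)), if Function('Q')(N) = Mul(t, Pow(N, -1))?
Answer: Rational(52992, 53) ≈ 999.85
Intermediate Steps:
Function('Q')(N) = Mul(53, Pow(N, -1))
Mul(1152, Pow(Function('Q')(46), -1)) = Mul(1152, Pow(Mul(53, Pow(46, -1)), -1)) = Mul(1152, Pow(Mul(53, Rational(1, 46)), -1)) = Mul(1152, Pow(Rational(53, 46), -1)) = Mul(1152, Rational(46, 53)) = Rational(52992, 53)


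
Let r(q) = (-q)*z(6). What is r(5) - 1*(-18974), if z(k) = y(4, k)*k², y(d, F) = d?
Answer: 18254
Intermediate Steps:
z(k) = 4*k²
r(q) = -144*q (r(q) = (-q)*(4*6²) = (-q)*(4*36) = -q*144 = -144*q)
r(5) - 1*(-18974) = -144*5 - 1*(-18974) = -720 + 18974 = 18254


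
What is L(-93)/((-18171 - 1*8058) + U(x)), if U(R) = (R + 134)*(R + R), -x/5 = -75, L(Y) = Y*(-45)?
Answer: 1395/118507 ≈ 0.011771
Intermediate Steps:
L(Y) = -45*Y
x = 375 (x = -5*(-75) = 375)
U(R) = 2*R*(134 + R) (U(R) = (134 + R)*(2*R) = 2*R*(134 + R))
L(-93)/((-18171 - 1*8058) + U(x)) = (-45*(-93))/((-18171 - 1*8058) + 2*375*(134 + 375)) = 4185/((-18171 - 8058) + 2*375*509) = 4185/(-26229 + 381750) = 4185/355521 = 4185*(1/355521) = 1395/118507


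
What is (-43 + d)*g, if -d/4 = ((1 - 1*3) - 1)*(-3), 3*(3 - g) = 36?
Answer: 711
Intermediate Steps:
g = -9 (g = 3 - ⅓*36 = 3 - 12 = -9)
d = -36 (d = -4*((1 - 1*3) - 1)*(-3) = -4*((1 - 3) - 1)*(-3) = -4*(-2 - 1)*(-3) = -(-12)*(-3) = -4*9 = -36)
(-43 + d)*g = (-43 - 36)*(-9) = -79*(-9) = 711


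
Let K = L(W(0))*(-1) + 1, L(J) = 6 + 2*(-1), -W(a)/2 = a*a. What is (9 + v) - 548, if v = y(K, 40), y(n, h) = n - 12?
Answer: -554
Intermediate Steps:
W(a) = -2*a**2 (W(a) = -2*a*a = -2*a**2)
L(J) = 4 (L(J) = 6 - 2 = 4)
K = -3 (K = 4*(-1) + 1 = -4 + 1 = -3)
y(n, h) = -12 + n
v = -15 (v = -12 - 3 = -15)
(9 + v) - 548 = (9 - 15) - 548 = -6 - 548 = -554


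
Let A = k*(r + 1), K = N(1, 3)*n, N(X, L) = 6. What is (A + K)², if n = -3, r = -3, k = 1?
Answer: 400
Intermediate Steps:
K = -18 (K = 6*(-3) = -18)
A = -2 (A = 1*(-3 + 1) = 1*(-2) = -2)
(A + K)² = (-2 - 18)² = (-20)² = 400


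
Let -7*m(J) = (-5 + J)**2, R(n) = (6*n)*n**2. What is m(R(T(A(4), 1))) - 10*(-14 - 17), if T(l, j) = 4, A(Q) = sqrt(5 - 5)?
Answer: -141471/7 ≈ -20210.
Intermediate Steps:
A(Q) = 0 (A(Q) = sqrt(0) = 0)
R(n) = 6*n**3
m(J) = -(-5 + J)**2/7
m(R(T(A(4), 1))) - 10*(-14 - 17) = -(-5 + 6*4**3)**2/7 - 10*(-14 - 17) = -(-5 + 6*64)**2/7 - 10*(-31) = -(-5 + 384)**2/7 - 1*(-310) = -1/7*379**2 + 310 = -1/7*143641 + 310 = -143641/7 + 310 = -141471/7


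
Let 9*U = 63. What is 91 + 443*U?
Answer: 3192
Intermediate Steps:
U = 7 (U = (1/9)*63 = 7)
91 + 443*U = 91 + 443*7 = 91 + 3101 = 3192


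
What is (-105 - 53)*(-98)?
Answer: 15484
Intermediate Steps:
(-105 - 53)*(-98) = -158*(-98) = 15484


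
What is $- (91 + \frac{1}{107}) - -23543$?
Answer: $\frac{2509363}{107} \approx 23452.0$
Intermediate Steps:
$- (91 + \frac{1}{107}) - -23543 = - (91 + \frac{1}{107}) + 23543 = \left(-1\right) \frac{9738}{107} + 23543 = - \frac{9738}{107} + 23543 = \frac{2509363}{107}$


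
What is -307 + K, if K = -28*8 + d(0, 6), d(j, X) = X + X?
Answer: -519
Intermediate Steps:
d(j, X) = 2*X
K = -212 (K = -28*8 + 2*6 = -224 + 12 = -212)
-307 + K = -307 - 212 = -519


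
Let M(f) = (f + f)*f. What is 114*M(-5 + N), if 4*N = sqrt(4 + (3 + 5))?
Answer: 5871 - 1140*sqrt(3) ≈ 3896.5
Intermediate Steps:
N = sqrt(3)/2 (N = sqrt(4 + (3 + 5))/4 = sqrt(4 + 8)/4 = sqrt(12)/4 = (2*sqrt(3))/4 = sqrt(3)/2 ≈ 0.86602)
M(f) = 2*f**2 (M(f) = (2*f)*f = 2*f**2)
114*M(-5 + N) = 114*(2*(-5 + sqrt(3)/2)**2) = 228*(-5 + sqrt(3)/2)**2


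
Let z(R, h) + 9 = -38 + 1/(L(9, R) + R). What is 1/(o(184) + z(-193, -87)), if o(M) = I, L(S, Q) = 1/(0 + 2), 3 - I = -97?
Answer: 385/20403 ≈ 0.018870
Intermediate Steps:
I = 100 (I = 3 - 1*(-97) = 3 + 97 = 100)
L(S, Q) = 1/2
o(M) = 100
z(R, h) = -47 + 1/(1/2 + R) (z(R, h) = -9 + (-38 + 1/(1/2 + R)) = -47 + 1/(1/2 + R))
1/(o(184) + z(-193, -87)) = 1/(100 + (-45 - 94*(-193))/(1 + 2*(-193))) = 1/(100 + (-45 + 18142)/(1 - 386)) = 1/(100 + 18097/(-385)) = 1/(100 - 1/385*18097) = 1/(100 - 18097/385) = 1/(20403/385) = 385/20403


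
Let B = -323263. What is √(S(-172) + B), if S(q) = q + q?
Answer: I*√323607 ≈ 568.86*I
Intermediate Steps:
S(q) = 2*q
√(S(-172) + B) = √(2*(-172) - 323263) = √(-344 - 323263) = √(-323607) = I*√323607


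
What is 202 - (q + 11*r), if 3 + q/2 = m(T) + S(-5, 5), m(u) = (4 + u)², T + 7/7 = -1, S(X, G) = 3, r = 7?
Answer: 117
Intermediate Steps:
T = -2 (T = -1 - 1 = -2)
q = 8 (q = -6 + 2*((4 - 2)² + 3) = -6 + 2*(2² + 3) = -6 + 2*(4 + 3) = -6 + 2*7 = -6 + 14 = 8)
202 - (q + 11*r) = 202 - (8 + 11*7) = 202 - (8 + 77) = 202 - 1*85 = 202 - 85 = 117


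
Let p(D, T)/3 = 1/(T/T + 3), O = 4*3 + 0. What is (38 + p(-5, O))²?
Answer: 24025/16 ≈ 1501.6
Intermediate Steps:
O = 12 (O = 12 + 0 = 12)
p(D, T) = ¾ (p(D, T) = 3/(T/T + 3) = 3/(1 + 3) = 3/4 = 3*(¼) = ¾)
(38 + p(-5, O))² = (38 + ¾)² = (155/4)² = 24025/16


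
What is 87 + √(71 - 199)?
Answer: 87 + 8*I*√2 ≈ 87.0 + 11.314*I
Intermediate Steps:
87 + √(71 - 199) = 87 + √(-128) = 87 + 8*I*√2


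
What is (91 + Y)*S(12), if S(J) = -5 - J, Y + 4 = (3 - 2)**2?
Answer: -1496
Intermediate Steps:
Y = -3 (Y = -4 + (3 - 2)**2 = -4 + 1**2 = -4 + 1 = -3)
(91 + Y)*S(12) = (91 - 3)*(-5 - 1*12) = 88*(-5 - 12) = 88*(-17) = -1496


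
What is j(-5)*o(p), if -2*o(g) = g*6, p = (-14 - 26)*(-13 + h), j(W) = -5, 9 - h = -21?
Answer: -10200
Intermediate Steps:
h = 30 (h = 9 - 1*(-21) = 9 + 21 = 30)
p = -680 (p = (-14 - 26)*(-13 + 30) = -40*17 = -680)
o(g) = -3*g (o(g) = -g*6/2 = -3*g)
j(-5)*o(p) = -(-15)*(-680) = -5*2040 = -10200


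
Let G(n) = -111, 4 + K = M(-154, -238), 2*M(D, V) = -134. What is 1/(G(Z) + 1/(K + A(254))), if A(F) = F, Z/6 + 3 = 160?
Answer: -183/20312 ≈ -0.0090095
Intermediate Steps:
M(D, V) = -67 (M(D, V) = (½)*(-134) = -67)
Z = 942 (Z = -18 + 6*160 = -18 + 960 = 942)
K = -71 (K = -4 - 67 = -71)
1/(G(Z) + 1/(K + A(254))) = 1/(-111 + 1/(-71 + 254)) = 1/(-111 + 1/183) = 1/(-20312/183) = -183/20312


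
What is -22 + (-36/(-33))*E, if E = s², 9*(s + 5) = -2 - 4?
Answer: 430/33 ≈ 13.030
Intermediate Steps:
s = -17/3 (s = -5 + (-2 - 4)/9 = -5 + (⅑)*(-6) = -5 - ⅔ = -17/3 ≈ -5.6667)
E = 289/9 (E = (-17/3)² = 289/9 ≈ 32.111)
-22 + (-36/(-33))*E = -22 - 36/(-33)*(289/9) = -22 - 36*(-1/33)*(289/9) = -22 + (12/11)*(289/9) = -22 + 1156/33 = 430/33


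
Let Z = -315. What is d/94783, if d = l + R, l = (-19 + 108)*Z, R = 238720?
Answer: 210685/94783 ≈ 2.2228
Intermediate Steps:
l = -28035 (l = (-19 + 108)*(-315) = 89*(-315) = -28035)
d = 210685 (d = -28035 + 238720 = 210685)
d/94783 = 210685/94783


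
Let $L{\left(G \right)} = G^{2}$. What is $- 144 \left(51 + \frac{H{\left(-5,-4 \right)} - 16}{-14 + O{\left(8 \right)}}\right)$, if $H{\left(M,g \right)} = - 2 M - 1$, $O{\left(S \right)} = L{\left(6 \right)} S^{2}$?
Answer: $- \frac{8408376}{1145} \approx -7343.6$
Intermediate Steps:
$O{\left(S \right)} = 36 S^{2}$ ($O{\left(S \right)} = 6^{2} S^{2} = 36 S^{2}$)
$H{\left(M,g \right)} = -1 - 2 M$
$- 144 \left(51 + \frac{H{\left(-5,-4 \right)} - 16}{-14 + O{\left(8 \right)}}\right) = - 144 \left(51 + \frac{\left(-1 - -10\right) - 16}{-14 + 36 \cdot 8^{2}}\right) = - 144 \left(51 + \frac{\left(-1 + 10\right) - 16}{-14 + 36 \cdot 64}\right) = - 144 \left(51 + \frac{9 - 16}{-14 + 2304}\right) = - 144 \left(51 - \frac{7}{2290}\right) = \left(-144\right) \frac{116783}{2290} = - \frac{8408376}{1145}$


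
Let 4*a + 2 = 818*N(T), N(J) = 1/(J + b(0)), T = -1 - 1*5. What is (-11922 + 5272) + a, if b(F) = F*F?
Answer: -80215/12 ≈ -6684.6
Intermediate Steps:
b(F) = F**2
T = -6 (T = -1 - 5 = -6)
N(J) = 1/J (N(J) = 1/(J + 0**2) = 1/(J + 0) = 1/J)
a = -415/12 (a = -1/2 + (818/(-6))/4 = -1/2 + (818*(-1/6))/4 = -1/2 + (1/4)*(-409/3) = -1/2 - 409/12 = -415/12 ≈ -34.583)
(-11922 + 5272) + a = (-11922 + 5272) - 415/12 = -6650 - 415/12 = -80215/12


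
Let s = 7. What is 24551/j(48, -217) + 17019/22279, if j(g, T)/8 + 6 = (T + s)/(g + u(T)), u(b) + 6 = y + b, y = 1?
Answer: -15843255013/24774248 ≈ -639.50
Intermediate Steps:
u(b) = -5 + b (u(b) = -6 + (1 + b) = -5 + b)
j(g, T) = -48 + 8*(7 + T)/(-5 + T + g) (j(g, T) = -48 + 8*((T + 7)/(g + (-5 + T))) = -48 + 8*((7 + T)/(-5 + T + g)) = -48 + 8*(7 + T)/(-5 + T + g))
24551/j(48, -217) + 17019/22279 = 24551/((8*(37 - 6*48 - 5*(-217))/(-5 - 217 + 48))) + 17019/22279 = 24551/((8*(37 - 288 + 1085)/(-174))) + 17019*(1/22279) = 24551/((8*(-1/174)*834)) + 17019/22279 = 24551/(-1112/29) + 17019/22279 = 24551*(-29/1112) + 17019/22279 = -711979/1112 + 17019/22279 = -15843255013/24774248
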